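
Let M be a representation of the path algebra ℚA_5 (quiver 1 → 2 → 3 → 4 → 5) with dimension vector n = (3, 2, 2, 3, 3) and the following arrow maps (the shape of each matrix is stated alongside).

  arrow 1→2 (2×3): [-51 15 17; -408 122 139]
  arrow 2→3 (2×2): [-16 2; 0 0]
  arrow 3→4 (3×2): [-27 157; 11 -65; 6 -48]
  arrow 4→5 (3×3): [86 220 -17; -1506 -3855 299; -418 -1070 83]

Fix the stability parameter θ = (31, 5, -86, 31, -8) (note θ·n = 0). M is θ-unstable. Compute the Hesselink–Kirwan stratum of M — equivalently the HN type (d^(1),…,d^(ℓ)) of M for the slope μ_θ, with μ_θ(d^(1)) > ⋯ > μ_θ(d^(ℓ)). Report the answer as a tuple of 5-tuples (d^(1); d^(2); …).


Barcode: M ≅ I[1,1], I[1,2], I[1,5], I[3,5], I[4,4], I[5,5]. HN layers by μ_θ (6 steps, strictly decreasing):
  μ^(1)=31; μ^(2)=18; μ^(3)=23/2; μ^(4)=-8; μ^(5)=-50/3; μ^(6)=-86

((1, 0, 0, 1, 0); (1, 1, 0, 0, 0); (0, 0, 0, 2, 2); (0, 0, 0, 0, 1); (1, 1, 1, 0, 0); (0, 0, 1, 0, 0))


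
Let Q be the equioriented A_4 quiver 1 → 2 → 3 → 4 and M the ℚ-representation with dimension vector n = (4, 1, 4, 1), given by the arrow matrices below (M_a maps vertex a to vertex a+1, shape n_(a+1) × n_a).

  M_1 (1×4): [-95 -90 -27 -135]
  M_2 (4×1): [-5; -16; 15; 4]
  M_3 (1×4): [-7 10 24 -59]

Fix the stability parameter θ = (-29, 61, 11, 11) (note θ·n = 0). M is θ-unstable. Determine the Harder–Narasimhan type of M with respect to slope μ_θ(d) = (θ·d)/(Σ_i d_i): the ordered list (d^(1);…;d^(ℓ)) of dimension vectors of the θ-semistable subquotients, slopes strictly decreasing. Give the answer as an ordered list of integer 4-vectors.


Interval decomposition of M: I[1,1]^3, I[1,4], I[3,3]^3.
HN type (ℓ=3): μ^(1)=83/3; μ^(2)=11; μ^(3)=-29

((0, 1, 1, 1); (0, 0, 3, 0); (4, 0, 0, 0))


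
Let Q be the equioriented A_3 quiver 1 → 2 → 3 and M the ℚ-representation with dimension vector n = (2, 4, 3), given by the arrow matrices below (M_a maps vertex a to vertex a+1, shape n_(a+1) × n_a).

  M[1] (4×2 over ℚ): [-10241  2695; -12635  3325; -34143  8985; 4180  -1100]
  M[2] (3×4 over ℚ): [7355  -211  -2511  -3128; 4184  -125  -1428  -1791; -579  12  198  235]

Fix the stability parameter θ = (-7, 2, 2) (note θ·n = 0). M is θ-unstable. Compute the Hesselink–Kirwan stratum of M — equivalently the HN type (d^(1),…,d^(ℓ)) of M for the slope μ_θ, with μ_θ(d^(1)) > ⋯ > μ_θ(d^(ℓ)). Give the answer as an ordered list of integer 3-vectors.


Via rank(M_{q-1}∘⋯∘M_p): M ≅ I[1,1], I[1,3], I[2,2], I[2,3]^2.
μ_θ-semistable layers: μ^(1)=2; μ^(2)=-7

((0, 4, 3); (2, 0, 0))


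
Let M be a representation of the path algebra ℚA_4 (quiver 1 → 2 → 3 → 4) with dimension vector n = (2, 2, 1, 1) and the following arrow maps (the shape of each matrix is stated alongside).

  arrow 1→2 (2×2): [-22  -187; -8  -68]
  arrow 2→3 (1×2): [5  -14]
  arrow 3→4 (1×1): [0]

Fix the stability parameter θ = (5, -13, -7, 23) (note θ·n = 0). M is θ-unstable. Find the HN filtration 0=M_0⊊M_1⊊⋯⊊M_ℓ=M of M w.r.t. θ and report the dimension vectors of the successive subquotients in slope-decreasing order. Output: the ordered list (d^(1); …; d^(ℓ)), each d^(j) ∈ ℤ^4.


Interval decomposition of M: I[1,1], I[1,3], I[2,2], I[4,4].
HN type (ℓ=4): μ^(1)=23; μ^(2)=5; μ^(3)=-5; μ^(4)=-13

((0, 0, 0, 1); (1, 0, 0, 0); (1, 1, 1, 0); (0, 1, 0, 0))


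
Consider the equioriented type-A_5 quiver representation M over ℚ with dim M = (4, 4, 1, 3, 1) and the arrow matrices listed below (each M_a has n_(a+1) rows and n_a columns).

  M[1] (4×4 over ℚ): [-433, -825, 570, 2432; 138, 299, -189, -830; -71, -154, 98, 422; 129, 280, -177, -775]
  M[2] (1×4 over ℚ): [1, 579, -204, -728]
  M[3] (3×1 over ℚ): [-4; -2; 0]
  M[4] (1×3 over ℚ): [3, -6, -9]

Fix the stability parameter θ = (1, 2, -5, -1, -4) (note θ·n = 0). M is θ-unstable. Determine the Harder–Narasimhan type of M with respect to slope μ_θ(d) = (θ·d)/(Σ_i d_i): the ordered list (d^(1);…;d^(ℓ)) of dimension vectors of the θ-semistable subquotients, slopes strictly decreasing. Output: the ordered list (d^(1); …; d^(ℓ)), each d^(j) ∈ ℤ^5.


Via rank(M_{q-1}∘⋯∘M_p): M ≅ I[1,2]^3, I[1,4], I[4,4], I[4,5].
μ_θ-semistable layers: μ^(1)=2; μ^(2)=1; μ^(3)=-3/4; μ^(4)=-1; μ^(5)=-5/2

((0, 3, 0, 0, 0); (3, 0, 0, 0, 0); (1, 1, 1, 1, 0); (0, 0, 0, 1, 0); (0, 0, 0, 1, 1))


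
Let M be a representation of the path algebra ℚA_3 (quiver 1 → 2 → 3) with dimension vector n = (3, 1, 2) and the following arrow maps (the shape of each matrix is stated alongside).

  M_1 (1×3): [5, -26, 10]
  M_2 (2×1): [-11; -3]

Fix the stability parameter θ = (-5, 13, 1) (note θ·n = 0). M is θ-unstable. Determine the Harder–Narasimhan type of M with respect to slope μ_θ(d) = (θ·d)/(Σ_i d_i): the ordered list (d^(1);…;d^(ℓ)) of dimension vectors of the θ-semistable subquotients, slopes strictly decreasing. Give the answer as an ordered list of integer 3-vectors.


Barcode: M ≅ I[1,1]^2, I[1,3], I[3,3]. HN layers by μ_θ (3 steps, strictly decreasing):
  μ^(1)=7; μ^(2)=1; μ^(3)=-5

((0, 1, 1); (0, 0, 1); (3, 0, 0))


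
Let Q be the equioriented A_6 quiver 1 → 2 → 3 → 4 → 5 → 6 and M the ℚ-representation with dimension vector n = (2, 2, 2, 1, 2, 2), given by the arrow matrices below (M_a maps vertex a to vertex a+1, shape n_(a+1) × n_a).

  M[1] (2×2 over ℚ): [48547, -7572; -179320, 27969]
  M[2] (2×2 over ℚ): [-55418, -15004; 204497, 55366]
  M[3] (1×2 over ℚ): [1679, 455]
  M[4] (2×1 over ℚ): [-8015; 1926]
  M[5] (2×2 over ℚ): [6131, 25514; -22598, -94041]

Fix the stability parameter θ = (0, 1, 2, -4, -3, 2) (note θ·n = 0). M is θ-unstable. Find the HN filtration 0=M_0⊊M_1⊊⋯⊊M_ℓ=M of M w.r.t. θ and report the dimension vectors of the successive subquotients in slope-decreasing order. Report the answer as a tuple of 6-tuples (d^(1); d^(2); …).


Interval decomposition of M: I[1,2], I[1,6], I[3,3], I[5,6].
HN type (ℓ=5): μ^(1)=2; μ^(2)=1; μ^(3)=0; μ^(4)=-4/5; μ^(5)=-3

((0, 0, 1, 0, 0, 2); (0, 1, 0, 0, 0, 0); (1, 0, 0, 0, 0, 0); (1, 1, 1, 1, 1, 0); (0, 0, 0, 0, 1, 0))


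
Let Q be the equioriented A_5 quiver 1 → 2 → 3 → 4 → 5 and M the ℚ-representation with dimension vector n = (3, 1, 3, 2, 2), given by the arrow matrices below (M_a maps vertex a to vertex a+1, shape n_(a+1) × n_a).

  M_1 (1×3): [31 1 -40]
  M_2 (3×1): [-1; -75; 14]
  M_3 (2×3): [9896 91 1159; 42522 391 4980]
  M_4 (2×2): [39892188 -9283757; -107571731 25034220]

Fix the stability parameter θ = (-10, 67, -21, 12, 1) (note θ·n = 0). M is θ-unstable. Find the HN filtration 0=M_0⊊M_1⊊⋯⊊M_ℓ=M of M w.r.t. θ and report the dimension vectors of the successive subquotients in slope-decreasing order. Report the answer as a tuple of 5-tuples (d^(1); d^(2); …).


Interval decomposition of M: I[1,1]^2, I[1,5], I[3,3], I[3,5].
HN type (ℓ=4): μ^(1)=59/4; μ^(2)=13/2; μ^(3)=-10; μ^(4)=-21

((0, 1, 1, 1, 1); (0, 0, 0, 1, 1); (3, 0, 0, 0, 0); (0, 0, 2, 0, 0))


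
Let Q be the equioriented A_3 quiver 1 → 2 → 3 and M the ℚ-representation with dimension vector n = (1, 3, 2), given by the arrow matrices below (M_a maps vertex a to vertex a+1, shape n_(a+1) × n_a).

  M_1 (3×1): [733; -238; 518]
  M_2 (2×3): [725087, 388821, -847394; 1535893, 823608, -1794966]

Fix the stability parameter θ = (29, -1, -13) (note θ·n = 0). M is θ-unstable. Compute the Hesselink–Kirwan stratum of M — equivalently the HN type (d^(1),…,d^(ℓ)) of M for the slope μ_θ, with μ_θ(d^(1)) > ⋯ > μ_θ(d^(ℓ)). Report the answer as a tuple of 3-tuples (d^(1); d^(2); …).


Via rank(M_{q-1}∘⋯∘M_p): M ≅ I[1,3], I[2,2], I[2,3].
μ_θ-semistable layers: μ^(1)=5; μ^(2)=-1; μ^(3)=-7

((1, 1, 1); (0, 1, 0); (0, 1, 1))


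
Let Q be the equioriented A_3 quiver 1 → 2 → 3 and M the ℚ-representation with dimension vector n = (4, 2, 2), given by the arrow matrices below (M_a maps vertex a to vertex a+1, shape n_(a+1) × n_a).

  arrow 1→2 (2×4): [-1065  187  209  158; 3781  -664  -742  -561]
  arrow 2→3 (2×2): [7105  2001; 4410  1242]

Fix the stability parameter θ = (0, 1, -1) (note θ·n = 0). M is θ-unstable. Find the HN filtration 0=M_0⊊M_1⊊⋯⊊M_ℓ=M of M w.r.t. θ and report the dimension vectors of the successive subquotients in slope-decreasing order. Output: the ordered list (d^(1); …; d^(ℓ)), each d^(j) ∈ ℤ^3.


Via rank(M_{q-1}∘⋯∘M_p): M ≅ I[1,1]^2, I[1,2], I[1,3], I[3,3].
μ_θ-semistable layers: μ^(1)=1; μ^(2)=0; μ^(3)=-1

((0, 1, 0); (4, 1, 1); (0, 0, 1))


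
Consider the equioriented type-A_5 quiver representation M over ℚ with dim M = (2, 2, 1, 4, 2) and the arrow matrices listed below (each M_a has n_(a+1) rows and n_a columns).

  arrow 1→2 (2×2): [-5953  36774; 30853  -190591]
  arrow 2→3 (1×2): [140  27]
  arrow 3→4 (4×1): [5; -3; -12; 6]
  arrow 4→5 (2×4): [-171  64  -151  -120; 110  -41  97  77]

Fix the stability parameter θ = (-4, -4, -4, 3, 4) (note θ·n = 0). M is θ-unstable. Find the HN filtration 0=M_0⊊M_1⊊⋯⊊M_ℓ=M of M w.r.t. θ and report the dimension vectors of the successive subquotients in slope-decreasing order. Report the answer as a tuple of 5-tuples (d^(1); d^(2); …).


Via rank(M_{q-1}∘⋯∘M_p): M ≅ I[1,2], I[1,5], I[4,4]^2, I[4,5].
μ_θ-semistable layers: μ^(1)=4; μ^(2)=3; μ^(3)=-4

((0, 0, 0, 0, 2); (0, 0, 0, 4, 0); (2, 2, 1, 0, 0))


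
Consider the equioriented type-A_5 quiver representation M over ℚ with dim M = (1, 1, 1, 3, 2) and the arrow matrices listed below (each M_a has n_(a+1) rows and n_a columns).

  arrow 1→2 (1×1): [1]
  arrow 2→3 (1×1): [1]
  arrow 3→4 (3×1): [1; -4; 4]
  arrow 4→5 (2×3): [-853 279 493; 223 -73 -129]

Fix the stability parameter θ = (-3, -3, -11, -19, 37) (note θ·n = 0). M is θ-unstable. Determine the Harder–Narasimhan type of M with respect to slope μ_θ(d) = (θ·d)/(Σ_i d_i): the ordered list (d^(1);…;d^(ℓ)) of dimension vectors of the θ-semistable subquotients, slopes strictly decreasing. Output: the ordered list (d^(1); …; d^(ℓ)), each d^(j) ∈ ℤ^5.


Via rank(M_{q-1}∘⋯∘M_p): M ≅ I[1,5], I[4,4], I[4,5].
μ_θ-semistable layers: μ^(1)=37; μ^(2)=-9; μ^(3)=-19

((0, 0, 0, 0, 2); (1, 1, 1, 1, 0); (0, 0, 0, 2, 0))


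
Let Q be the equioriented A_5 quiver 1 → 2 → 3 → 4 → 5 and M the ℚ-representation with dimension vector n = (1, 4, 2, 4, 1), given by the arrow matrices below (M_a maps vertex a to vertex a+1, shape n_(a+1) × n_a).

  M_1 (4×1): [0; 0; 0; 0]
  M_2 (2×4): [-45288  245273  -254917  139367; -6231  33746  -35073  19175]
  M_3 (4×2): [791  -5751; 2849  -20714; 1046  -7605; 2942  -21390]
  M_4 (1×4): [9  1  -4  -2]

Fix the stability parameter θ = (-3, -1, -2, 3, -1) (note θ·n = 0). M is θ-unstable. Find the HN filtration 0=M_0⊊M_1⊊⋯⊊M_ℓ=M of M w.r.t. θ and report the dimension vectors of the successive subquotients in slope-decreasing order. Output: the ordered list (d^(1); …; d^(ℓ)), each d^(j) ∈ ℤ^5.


Via rank(M_{q-1}∘⋯∘M_p): M ≅ I[1,1], I[2,2]^2, I[2,4], I[2,5], I[4,4]^2.
μ_θ-semistable layers: μ^(1)=3; μ^(2)=1; μ^(3)=-1; μ^(4)=-3/2; μ^(5)=-3

((0, 0, 0, 3, 0); (0, 0, 0, 1, 1); (0, 2, 0, 0, 0); (0, 2, 2, 0, 0); (1, 0, 0, 0, 0))


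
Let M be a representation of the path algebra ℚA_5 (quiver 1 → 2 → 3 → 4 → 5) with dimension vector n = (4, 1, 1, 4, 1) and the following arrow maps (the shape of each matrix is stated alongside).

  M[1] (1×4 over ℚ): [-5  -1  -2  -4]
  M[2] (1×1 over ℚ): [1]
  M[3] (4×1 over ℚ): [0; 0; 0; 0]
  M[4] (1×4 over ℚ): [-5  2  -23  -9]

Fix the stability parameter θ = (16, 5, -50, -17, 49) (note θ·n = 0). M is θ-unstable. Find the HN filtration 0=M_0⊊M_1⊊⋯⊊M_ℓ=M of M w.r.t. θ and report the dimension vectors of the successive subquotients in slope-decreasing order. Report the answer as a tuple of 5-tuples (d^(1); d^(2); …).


Via rank(M_{q-1}∘⋯∘M_p): M ≅ I[1,1]^3, I[1,3], I[4,4]^3, I[4,5].
μ_θ-semistable layers: μ^(1)=49; μ^(2)=16; μ^(3)=-29/3; μ^(4)=-17

((0, 0, 0, 0, 1); (3, 0, 0, 0, 0); (1, 1, 1, 0, 0); (0, 0, 0, 4, 0))


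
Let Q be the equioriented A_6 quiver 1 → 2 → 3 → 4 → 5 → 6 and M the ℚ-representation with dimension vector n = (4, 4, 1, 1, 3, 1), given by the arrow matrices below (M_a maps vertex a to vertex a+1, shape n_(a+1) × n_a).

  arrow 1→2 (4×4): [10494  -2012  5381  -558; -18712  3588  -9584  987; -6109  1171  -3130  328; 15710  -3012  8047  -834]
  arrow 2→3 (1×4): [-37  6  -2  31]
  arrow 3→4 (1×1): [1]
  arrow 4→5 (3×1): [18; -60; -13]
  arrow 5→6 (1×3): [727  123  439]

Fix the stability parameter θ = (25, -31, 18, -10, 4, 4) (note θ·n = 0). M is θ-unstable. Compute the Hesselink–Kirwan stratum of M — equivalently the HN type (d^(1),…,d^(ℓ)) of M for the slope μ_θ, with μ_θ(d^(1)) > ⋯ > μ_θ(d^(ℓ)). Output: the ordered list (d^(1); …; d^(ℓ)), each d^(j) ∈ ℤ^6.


Via rank(M_{q-1}∘⋯∘M_p): M ≅ I[1,2]^3, I[1,6], I[5,5]^2.
μ_θ-semistable layers: μ^(1)=4; μ^(2)=-3

((0, 0, 1, 1, 3, 1); (4, 4, 0, 0, 0, 0))


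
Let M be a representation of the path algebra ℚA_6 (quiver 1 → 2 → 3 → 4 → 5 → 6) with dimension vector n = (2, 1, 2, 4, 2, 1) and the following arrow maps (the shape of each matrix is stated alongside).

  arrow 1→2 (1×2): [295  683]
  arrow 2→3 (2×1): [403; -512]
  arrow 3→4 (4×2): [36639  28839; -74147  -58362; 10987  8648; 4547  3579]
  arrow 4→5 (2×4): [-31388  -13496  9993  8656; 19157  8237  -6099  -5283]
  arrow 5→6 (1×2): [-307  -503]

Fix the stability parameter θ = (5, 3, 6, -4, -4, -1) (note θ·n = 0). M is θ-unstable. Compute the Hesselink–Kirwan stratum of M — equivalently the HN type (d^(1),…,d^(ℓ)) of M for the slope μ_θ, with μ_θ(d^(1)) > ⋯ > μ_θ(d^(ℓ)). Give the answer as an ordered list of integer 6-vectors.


Via rank(M_{q-1}∘⋯∘M_p): M ≅ I[1,1], I[1,6], I[3,4], I[4,4], I[4,5].
μ_θ-semistable layers: μ^(1)=5; μ^(2)=1; μ^(3)=5/6; μ^(4)=-4

((1, 0, 0, 0, 0, 0); (0, 0, 1, 1, 0, 0); (1, 1, 1, 1, 1, 1); (0, 0, 0, 2, 1, 0))


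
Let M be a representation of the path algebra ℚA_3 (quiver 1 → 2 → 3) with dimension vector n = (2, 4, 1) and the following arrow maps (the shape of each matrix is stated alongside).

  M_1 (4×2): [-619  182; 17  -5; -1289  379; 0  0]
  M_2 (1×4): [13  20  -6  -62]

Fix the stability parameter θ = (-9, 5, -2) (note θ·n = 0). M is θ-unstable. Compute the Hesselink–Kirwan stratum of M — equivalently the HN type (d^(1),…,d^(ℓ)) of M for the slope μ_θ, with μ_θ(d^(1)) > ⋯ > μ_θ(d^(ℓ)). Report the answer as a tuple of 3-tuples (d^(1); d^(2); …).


Via rank(M_{q-1}∘⋯∘M_p): M ≅ I[1,2], I[1,3], I[2,2]^2.
μ_θ-semistable layers: μ^(1)=5; μ^(2)=3/2; μ^(3)=-9

((0, 3, 0); (0, 1, 1); (2, 0, 0))


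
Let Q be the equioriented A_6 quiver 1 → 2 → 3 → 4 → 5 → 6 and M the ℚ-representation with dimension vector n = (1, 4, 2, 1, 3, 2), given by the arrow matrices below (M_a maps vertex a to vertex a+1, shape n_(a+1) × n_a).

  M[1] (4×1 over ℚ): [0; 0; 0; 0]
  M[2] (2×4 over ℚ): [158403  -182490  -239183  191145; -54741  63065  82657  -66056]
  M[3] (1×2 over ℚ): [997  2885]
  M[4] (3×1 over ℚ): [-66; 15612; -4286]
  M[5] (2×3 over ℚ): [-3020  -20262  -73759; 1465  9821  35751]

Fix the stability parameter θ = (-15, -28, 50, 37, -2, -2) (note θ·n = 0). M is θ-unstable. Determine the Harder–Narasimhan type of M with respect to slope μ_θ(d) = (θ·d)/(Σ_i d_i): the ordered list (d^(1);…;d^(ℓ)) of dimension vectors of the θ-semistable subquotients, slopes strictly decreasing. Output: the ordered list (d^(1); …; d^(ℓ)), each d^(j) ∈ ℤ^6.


Interval decomposition of M: I[1,1], I[2,2]^2, I[2,3], I[2,6], I[5,5], I[5,6].
HN type (ℓ=5): μ^(1)=50; μ^(2)=83/4; μ^(3)=-2; μ^(4)=-15; μ^(5)=-28

((0, 0, 1, 0, 0, 0); (0, 0, 1, 1, 1, 1); (0, 0, 0, 0, 2, 1); (1, 0, 0, 0, 0, 0); (0, 4, 0, 0, 0, 0))


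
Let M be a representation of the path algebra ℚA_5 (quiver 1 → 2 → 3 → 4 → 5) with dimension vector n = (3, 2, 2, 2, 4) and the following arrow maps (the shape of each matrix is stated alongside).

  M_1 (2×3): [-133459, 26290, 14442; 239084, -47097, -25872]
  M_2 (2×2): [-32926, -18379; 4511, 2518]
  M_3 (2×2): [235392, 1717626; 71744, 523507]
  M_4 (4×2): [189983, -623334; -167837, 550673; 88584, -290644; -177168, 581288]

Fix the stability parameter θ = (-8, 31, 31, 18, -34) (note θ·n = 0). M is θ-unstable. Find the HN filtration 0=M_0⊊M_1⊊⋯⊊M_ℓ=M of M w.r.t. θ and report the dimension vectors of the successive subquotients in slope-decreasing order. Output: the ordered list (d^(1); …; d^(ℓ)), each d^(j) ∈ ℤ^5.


Via rank(M_{q-1}∘⋯∘M_p): M ≅ I[1,1], I[1,3], I[1,5], I[4,5], I[5,5]^2.
μ_θ-semistable layers: μ^(1)=31; μ^(2)=23/2; μ^(3)=-8; μ^(4)=-34

((0, 1, 1, 0, 0); (0, 1, 1, 1, 1); (3, 0, 0, 1, 1); (0, 0, 0, 0, 2))


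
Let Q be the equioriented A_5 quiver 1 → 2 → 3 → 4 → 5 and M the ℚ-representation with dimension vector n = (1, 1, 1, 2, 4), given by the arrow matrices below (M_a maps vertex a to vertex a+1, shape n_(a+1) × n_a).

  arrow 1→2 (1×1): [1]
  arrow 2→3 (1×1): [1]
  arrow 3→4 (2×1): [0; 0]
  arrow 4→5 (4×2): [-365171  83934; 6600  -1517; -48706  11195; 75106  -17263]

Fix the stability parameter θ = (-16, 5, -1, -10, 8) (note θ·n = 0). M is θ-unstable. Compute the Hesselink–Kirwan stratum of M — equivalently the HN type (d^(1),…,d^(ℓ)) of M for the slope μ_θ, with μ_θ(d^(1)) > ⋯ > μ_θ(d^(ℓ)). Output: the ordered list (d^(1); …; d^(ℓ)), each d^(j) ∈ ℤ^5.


Barcode: M ≅ I[1,3], I[4,5]^2, I[5,5]^2. HN layers by μ_θ (4 steps, strictly decreasing):
  μ^(1)=8; μ^(2)=2; μ^(3)=-10; μ^(4)=-16

((0, 0, 0, 0, 4); (0, 1, 1, 0, 0); (0, 0, 0, 2, 0); (1, 0, 0, 0, 0))


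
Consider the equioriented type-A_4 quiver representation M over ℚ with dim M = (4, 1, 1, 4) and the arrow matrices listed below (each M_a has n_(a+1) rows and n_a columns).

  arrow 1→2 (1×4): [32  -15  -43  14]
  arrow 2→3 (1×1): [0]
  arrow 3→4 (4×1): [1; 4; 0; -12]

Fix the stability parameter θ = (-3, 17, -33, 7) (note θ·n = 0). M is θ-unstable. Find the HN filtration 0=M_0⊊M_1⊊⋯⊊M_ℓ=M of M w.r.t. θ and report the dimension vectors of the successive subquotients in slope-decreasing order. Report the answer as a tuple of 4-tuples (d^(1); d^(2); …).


Barcode: M ≅ I[1,1]^3, I[1,2], I[3,4], I[4,4]^3. HN layers by μ_θ (4 steps, strictly decreasing):
  μ^(1)=17; μ^(2)=7; μ^(3)=-3; μ^(4)=-33

((0, 1, 0, 0); (0, 0, 0, 4); (4, 0, 0, 0); (0, 0, 1, 0))


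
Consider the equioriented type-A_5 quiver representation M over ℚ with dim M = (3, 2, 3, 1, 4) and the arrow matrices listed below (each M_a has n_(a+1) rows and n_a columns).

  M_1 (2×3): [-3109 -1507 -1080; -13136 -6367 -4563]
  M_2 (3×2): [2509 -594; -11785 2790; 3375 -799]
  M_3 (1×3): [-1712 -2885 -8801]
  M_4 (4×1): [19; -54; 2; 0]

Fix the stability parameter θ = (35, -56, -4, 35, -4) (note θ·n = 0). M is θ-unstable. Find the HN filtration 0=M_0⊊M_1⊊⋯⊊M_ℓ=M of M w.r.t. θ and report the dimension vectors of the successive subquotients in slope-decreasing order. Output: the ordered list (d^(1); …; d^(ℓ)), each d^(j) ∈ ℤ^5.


Interval decomposition of M: I[1,1], I[1,3], I[1,5], I[3,3], I[5,5]^3.
HN type (ℓ=4): μ^(1)=35; μ^(2)=31/2; μ^(3)=-4; μ^(4)=-21/2

((1, 0, 0, 0, 0); (0, 0, 0, 1, 1); (0, 0, 3, 0, 3); (2, 2, 0, 0, 0))


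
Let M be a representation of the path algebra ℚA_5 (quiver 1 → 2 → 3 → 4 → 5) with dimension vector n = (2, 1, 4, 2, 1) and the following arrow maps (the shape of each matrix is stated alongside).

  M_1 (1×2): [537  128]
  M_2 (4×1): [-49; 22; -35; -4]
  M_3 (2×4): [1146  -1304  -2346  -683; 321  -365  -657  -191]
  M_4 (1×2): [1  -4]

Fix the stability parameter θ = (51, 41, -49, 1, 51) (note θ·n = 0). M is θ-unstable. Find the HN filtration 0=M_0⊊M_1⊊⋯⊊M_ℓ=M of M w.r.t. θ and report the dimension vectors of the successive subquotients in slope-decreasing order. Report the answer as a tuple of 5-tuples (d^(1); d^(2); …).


Interval decomposition of M: I[1,1], I[1,3], I[3,3], I[3,4], I[3,5].
HN type (ℓ=4): μ^(1)=51; μ^(2)=43/3; μ^(3)=1; μ^(4)=-49

((1, 0, 0, 0, 1); (1, 1, 1, 0, 0); (0, 0, 0, 2, 0); (0, 0, 3, 0, 0))


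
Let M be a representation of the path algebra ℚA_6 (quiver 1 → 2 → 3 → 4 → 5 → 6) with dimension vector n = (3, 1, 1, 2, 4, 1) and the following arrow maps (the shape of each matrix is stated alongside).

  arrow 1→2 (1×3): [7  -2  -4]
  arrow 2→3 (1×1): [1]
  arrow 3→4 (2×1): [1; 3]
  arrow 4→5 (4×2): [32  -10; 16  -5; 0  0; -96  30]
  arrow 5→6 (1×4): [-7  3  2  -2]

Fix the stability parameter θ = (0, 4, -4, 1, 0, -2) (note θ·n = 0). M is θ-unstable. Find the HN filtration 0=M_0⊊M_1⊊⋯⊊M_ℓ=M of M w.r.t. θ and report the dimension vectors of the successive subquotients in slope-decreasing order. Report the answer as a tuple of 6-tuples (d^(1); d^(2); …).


Via rank(M_{q-1}∘⋯∘M_p): M ≅ I[1,1]^2, I[1,6], I[4,4], I[5,5]^3.
μ_θ-semistable layers: μ^(1)=1; μ^(2)=0; μ^(3)=-1/6

((0, 0, 0, 1, 0, 0); (2, 0, 0, 0, 3, 0); (1, 1, 1, 1, 1, 1))


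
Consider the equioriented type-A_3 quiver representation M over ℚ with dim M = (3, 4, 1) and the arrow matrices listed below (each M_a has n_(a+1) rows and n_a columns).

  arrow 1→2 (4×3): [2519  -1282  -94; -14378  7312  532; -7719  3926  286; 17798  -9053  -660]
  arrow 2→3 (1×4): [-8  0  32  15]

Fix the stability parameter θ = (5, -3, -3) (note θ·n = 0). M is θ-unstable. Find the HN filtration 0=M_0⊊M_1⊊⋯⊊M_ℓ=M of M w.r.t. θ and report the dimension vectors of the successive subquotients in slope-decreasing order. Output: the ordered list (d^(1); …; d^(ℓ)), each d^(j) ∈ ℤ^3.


Via rank(M_{q-1}∘⋯∘M_p): M ≅ I[1,1], I[1,2], I[1,3], I[2,2]^2.
μ_θ-semistable layers: μ^(1)=5; μ^(2)=1; μ^(3)=-1/3; μ^(4)=-3

((1, 0, 0); (1, 1, 0); (1, 1, 1); (0, 2, 0))


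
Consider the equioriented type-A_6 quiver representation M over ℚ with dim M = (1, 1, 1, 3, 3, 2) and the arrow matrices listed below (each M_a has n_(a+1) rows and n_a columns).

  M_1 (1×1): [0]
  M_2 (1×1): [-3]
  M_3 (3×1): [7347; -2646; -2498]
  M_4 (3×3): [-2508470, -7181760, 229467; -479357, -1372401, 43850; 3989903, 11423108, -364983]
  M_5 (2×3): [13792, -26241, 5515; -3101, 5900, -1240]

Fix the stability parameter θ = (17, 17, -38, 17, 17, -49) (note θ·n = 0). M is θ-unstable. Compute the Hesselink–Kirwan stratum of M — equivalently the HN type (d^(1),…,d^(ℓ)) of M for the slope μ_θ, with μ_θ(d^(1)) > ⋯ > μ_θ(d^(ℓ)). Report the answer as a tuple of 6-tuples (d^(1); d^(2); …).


Via rank(M_{q-1}∘⋯∘M_p): M ≅ I[1,1], I[2,6], I[4,5], I[4,6].
μ_θ-semistable layers: μ^(1)=17; μ^(2)=-5; μ^(3)=-21/2

((1, 0, 0, 1, 1, 0); (0, 0, 0, 2, 2, 2); (0, 1, 1, 0, 0, 0))


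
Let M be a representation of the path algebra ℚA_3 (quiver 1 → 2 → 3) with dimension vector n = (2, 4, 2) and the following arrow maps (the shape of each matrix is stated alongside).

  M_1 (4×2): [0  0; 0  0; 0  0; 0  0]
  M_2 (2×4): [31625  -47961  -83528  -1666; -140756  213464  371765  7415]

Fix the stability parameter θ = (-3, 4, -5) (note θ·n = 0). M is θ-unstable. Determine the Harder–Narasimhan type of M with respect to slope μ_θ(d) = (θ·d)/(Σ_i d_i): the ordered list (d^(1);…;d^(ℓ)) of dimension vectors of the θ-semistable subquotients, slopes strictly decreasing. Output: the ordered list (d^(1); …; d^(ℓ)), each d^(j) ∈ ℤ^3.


Barcode: M ≅ I[1,1]^2, I[2,2]^2, I[2,3]^2. HN layers by μ_θ (3 steps, strictly decreasing):
  μ^(1)=4; μ^(2)=-1/2; μ^(3)=-3

((0, 2, 0); (0, 2, 2); (2, 0, 0))


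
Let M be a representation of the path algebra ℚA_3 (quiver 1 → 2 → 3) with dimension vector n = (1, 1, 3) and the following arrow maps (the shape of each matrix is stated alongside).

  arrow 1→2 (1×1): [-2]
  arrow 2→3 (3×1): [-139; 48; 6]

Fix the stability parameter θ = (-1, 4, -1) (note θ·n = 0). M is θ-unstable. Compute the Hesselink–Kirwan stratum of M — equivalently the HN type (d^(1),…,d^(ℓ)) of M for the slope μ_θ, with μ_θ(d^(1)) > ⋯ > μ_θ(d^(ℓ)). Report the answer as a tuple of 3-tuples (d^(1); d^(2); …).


Interval decomposition of M: I[1,3], I[3,3]^2.
HN type (ℓ=2): μ^(1)=3/2; μ^(2)=-1

((0, 1, 1); (1, 0, 2))


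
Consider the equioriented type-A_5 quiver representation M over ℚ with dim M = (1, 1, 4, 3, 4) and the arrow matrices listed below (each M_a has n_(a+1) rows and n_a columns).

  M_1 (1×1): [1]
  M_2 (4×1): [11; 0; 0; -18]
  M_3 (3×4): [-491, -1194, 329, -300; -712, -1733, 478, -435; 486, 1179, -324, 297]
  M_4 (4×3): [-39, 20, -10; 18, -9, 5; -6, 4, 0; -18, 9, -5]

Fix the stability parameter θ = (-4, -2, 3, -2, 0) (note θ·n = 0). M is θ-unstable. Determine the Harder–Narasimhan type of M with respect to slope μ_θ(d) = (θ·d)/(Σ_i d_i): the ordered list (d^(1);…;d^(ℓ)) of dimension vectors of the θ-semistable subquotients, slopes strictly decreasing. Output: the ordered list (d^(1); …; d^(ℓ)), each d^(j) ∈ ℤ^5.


Barcode: M ≅ I[1,5], I[3,3]^2, I[3,4], I[4,5], I[5,5]^2. HN layers by μ_θ (6 steps, strictly decreasing):
  μ^(1)=3; μ^(2)=1/2; μ^(3)=1/3; μ^(4)=0; μ^(5)=-2; μ^(6)=-4

((0, 0, 2, 0, 0); (0, 0, 1, 1, 0); (0, 0, 1, 1, 1); (0, 0, 0, 0, 3); (0, 1, 0, 1, 0); (1, 0, 0, 0, 0))


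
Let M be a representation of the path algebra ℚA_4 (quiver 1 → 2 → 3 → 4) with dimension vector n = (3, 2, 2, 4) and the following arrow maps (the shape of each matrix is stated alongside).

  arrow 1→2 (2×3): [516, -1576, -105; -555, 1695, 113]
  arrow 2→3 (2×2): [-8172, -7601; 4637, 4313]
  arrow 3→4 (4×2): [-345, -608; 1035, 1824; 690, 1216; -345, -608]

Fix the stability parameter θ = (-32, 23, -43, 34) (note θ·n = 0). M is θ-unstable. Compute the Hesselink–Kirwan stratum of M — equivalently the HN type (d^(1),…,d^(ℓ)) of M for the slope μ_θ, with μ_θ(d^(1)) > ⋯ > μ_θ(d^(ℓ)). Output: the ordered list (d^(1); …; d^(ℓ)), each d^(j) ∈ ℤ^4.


Via rank(M_{q-1}∘⋯∘M_p): M ≅ I[1,1], I[1,3], I[1,4], I[4,4]^3.
μ_θ-semistable layers: μ^(1)=34; μ^(2)=-10; μ^(3)=-32

((0, 0, 0, 4); (0, 2, 2, 0); (3, 0, 0, 0))


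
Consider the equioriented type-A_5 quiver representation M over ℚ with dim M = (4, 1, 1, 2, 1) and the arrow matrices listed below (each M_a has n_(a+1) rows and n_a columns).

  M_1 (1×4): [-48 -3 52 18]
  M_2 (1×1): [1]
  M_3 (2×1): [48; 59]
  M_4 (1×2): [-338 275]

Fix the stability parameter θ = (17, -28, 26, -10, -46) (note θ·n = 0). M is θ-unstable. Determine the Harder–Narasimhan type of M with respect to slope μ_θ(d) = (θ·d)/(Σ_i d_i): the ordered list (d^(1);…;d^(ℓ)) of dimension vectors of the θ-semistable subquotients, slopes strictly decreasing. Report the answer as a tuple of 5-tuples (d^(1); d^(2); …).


Interval decomposition of M: I[1,1]^3, I[1,5], I[4,4].
HN type (ℓ=3): μ^(1)=17; μ^(2)=-41/5; μ^(3)=-10

((3, 0, 0, 0, 0); (1, 1, 1, 1, 1); (0, 0, 0, 1, 0))


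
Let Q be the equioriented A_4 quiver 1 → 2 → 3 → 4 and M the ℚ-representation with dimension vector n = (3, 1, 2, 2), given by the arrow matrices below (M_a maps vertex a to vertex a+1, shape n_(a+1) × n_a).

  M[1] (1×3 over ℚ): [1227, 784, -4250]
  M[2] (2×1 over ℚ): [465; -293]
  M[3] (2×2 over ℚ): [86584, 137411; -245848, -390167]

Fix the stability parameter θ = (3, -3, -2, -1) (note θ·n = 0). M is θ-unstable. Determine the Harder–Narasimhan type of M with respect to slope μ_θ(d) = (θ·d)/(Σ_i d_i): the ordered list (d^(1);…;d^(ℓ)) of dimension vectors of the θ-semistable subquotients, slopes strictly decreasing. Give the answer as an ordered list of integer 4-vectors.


Barcode: M ≅ I[1,1]^2, I[1,4], I[3,3], I[4,4]. HN layers by μ_θ (4 steps, strictly decreasing):
  μ^(1)=3; μ^(2)=-3/4; μ^(3)=-1; μ^(4)=-2

((2, 0, 0, 0); (1, 1, 1, 1); (0, 0, 0, 1); (0, 0, 1, 0))


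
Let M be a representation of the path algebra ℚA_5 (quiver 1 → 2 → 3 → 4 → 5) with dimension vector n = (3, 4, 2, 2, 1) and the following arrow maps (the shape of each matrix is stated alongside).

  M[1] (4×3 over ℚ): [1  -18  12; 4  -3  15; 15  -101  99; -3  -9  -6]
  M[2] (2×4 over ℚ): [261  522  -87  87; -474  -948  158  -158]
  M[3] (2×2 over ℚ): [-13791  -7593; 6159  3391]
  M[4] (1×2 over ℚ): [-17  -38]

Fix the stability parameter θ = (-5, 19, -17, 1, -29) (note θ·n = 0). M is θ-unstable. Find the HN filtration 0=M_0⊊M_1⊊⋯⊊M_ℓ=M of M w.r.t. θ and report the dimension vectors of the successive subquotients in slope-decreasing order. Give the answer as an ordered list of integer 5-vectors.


Via rank(M_{q-1}∘⋯∘M_p): M ≅ I[1,2]^2, I[1,5], I[2,2], I[3,4].
μ_θ-semistable layers: μ^(1)=19; μ^(2)=1; μ^(3)=-5; μ^(4)=-31/5; μ^(5)=-17

((0, 3, 0, 0, 0); (0, 0, 0, 1, 0); (2, 0, 0, 0, 0); (1, 1, 1, 1, 1); (0, 0, 1, 0, 0))


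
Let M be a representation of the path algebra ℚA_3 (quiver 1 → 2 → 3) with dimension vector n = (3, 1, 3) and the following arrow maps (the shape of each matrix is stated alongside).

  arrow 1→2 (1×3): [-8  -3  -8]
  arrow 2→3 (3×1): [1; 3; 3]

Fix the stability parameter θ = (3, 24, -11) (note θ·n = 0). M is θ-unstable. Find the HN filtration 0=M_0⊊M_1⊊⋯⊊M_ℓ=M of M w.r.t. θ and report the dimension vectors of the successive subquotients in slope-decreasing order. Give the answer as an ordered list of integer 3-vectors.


Via rank(M_{q-1}∘⋯∘M_p): M ≅ I[1,1]^2, I[1,3], I[3,3]^2.
μ_θ-semistable layers: μ^(1)=13/2; μ^(2)=3; μ^(3)=-11

((0, 1, 1); (3, 0, 0); (0, 0, 2))


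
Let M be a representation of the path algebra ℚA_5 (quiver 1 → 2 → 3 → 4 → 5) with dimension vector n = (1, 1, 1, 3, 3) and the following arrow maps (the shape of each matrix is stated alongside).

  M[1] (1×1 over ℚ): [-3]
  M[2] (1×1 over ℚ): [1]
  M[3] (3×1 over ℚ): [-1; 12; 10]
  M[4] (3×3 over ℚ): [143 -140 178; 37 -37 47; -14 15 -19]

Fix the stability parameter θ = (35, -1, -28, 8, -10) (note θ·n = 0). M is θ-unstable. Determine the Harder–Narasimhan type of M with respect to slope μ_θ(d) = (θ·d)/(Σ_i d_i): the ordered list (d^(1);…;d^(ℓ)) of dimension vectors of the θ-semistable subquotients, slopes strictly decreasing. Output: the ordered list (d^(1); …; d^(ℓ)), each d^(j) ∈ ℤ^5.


Interval decomposition of M: I[1,5], I[4,4], I[4,5], I[5,5].
HN type (ℓ=4): μ^(1)=8; μ^(2)=4/5; μ^(3)=-1; μ^(4)=-10

((0, 0, 0, 1, 0); (1, 1, 1, 1, 1); (0, 0, 0, 1, 1); (0, 0, 0, 0, 1))


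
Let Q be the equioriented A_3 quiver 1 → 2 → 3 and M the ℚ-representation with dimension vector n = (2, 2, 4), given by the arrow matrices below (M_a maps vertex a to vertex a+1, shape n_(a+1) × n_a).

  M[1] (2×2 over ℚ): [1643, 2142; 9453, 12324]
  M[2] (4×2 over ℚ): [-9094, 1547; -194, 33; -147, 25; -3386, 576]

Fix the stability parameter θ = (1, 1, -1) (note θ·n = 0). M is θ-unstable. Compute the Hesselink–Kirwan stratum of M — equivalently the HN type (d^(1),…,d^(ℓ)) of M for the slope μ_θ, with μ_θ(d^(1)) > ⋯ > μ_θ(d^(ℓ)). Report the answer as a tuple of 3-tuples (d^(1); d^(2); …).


Interval decomposition of M: I[1,3]^2, I[3,3]^2.
HN type (ℓ=2): μ^(1)=1/3; μ^(2)=-1

((2, 2, 2); (0, 0, 2))


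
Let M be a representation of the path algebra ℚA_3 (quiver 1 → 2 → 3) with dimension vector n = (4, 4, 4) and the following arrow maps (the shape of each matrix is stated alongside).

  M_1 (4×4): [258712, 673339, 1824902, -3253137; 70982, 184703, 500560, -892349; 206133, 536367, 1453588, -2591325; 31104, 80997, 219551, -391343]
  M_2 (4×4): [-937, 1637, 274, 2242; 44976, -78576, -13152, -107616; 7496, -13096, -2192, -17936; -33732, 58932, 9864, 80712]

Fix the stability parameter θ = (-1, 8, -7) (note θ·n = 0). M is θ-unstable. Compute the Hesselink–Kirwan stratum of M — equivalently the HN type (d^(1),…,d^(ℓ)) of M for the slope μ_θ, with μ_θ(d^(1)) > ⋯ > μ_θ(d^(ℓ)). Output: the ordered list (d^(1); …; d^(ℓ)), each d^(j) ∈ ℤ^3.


Via rank(M_{q-1}∘⋯∘M_p): M ≅ I[1,1], I[1,2]^3, I[2,3], I[3,3]^3.
μ_θ-semistable layers: μ^(1)=8; μ^(2)=1/2; μ^(3)=-1; μ^(4)=-7

((0, 3, 0); (0, 1, 1); (4, 0, 0); (0, 0, 3))


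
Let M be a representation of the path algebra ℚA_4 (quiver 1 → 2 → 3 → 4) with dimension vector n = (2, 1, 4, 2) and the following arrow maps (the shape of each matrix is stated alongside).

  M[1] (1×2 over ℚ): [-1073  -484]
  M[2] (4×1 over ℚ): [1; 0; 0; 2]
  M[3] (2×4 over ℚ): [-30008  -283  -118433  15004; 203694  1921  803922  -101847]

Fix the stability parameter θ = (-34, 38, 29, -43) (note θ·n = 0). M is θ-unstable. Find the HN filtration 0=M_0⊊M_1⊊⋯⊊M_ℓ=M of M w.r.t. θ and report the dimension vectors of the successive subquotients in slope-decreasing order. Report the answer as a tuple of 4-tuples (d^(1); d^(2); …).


Via rank(M_{q-1}∘⋯∘M_p): M ≅ I[1,1], I[1,3], I[3,3], I[3,4]^2.
μ_θ-semistable layers: μ^(1)=67/2; μ^(2)=29; μ^(3)=-7; μ^(4)=-34

((0, 1, 1, 0); (0, 0, 1, 0); (0, 0, 2, 2); (2, 0, 0, 0))


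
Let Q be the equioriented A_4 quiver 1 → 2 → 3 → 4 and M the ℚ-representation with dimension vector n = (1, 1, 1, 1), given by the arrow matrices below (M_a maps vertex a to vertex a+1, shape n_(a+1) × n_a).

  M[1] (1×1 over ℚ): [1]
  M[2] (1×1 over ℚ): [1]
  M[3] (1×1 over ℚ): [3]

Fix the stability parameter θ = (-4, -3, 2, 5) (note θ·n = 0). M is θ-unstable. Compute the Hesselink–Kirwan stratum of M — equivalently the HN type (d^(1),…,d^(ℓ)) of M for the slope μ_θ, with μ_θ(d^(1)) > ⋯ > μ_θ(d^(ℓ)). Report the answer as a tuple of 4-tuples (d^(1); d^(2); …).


Interval decomposition of M: I[1,4].
HN type (ℓ=4): μ^(1)=5; μ^(2)=2; μ^(3)=-3; μ^(4)=-4

((0, 0, 0, 1); (0, 0, 1, 0); (0, 1, 0, 0); (1, 0, 0, 0))


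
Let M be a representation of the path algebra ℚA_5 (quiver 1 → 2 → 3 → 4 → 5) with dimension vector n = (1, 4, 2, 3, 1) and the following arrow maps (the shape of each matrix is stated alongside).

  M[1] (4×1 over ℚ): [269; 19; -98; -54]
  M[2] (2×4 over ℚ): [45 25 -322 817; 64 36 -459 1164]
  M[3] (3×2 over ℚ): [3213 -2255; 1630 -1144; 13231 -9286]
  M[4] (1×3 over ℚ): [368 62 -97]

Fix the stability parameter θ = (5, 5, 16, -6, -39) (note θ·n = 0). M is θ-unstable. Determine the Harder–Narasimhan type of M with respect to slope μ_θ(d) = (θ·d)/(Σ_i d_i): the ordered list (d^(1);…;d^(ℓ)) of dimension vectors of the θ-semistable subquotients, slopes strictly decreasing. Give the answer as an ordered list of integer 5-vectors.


Via rank(M_{q-1}∘⋯∘M_p): M ≅ I[1,5], I[2,2]^2, I[2,4], I[4,4].
μ_θ-semistable layers: μ^(1)=5; μ^(2)=-19/5; μ^(3)=-6

((0, 3, 1, 1, 0); (1, 1, 1, 1, 1); (0, 0, 0, 1, 0))


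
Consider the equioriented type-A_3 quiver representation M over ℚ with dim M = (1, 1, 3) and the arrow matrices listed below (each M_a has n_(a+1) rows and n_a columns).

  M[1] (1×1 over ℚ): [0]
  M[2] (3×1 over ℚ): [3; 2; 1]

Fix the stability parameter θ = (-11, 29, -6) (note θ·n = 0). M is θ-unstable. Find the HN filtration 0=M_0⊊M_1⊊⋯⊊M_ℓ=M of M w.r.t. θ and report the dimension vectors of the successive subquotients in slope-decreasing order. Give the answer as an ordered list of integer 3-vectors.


Interval decomposition of M: I[1,1], I[2,3], I[3,3]^2.
HN type (ℓ=3): μ^(1)=23/2; μ^(2)=-6; μ^(3)=-11

((0, 1, 1); (0, 0, 2); (1, 0, 0))


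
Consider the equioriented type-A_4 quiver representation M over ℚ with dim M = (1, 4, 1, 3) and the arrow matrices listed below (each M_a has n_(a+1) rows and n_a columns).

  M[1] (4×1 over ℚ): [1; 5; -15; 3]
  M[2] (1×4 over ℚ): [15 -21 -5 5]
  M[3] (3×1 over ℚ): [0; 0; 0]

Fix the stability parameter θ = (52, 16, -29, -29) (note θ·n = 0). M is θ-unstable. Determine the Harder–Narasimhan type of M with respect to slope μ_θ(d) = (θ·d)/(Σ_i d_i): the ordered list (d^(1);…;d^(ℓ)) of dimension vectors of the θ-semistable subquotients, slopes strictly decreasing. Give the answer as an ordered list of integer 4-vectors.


Via rank(M_{q-1}∘⋯∘M_p): M ≅ I[1,2], I[2,2]^2, I[2,3], I[4,4]^3.
μ_θ-semistable layers: μ^(1)=34; μ^(2)=16; μ^(3)=-13/2; μ^(4)=-29

((1, 1, 0, 0); (0, 2, 0, 0); (0, 1, 1, 0); (0, 0, 0, 3))


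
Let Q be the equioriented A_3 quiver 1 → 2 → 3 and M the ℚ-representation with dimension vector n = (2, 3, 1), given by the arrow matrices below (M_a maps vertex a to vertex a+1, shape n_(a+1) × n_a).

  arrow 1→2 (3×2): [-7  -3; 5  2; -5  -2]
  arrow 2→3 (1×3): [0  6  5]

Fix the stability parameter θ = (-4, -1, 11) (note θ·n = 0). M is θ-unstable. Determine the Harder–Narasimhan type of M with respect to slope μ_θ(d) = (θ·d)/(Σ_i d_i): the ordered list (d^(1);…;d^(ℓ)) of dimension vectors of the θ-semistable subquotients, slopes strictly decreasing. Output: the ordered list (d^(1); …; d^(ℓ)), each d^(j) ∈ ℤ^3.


Interval decomposition of M: I[1,2], I[1,3], I[2,2].
HN type (ℓ=3): μ^(1)=11; μ^(2)=-1; μ^(3)=-4

((0, 0, 1); (0, 3, 0); (2, 0, 0))


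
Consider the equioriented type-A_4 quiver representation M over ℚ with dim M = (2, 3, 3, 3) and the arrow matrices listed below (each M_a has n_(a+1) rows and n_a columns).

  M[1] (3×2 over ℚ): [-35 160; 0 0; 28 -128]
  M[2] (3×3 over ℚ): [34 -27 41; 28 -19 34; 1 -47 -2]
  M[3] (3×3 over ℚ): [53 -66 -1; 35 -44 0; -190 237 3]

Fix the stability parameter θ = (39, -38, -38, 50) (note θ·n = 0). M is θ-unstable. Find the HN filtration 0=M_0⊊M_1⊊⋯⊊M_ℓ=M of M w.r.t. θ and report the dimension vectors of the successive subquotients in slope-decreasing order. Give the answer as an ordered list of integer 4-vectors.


Barcode: M ≅ I[1,1], I[1,4], I[2,4]^2. HN layers by μ_θ (4 steps, strictly decreasing):
  μ^(1)=50; μ^(2)=39; μ^(3)=-37/3; μ^(4)=-38

((0, 0, 0, 3); (1, 0, 0, 0); (1, 1, 1, 0); (0, 2, 2, 0))


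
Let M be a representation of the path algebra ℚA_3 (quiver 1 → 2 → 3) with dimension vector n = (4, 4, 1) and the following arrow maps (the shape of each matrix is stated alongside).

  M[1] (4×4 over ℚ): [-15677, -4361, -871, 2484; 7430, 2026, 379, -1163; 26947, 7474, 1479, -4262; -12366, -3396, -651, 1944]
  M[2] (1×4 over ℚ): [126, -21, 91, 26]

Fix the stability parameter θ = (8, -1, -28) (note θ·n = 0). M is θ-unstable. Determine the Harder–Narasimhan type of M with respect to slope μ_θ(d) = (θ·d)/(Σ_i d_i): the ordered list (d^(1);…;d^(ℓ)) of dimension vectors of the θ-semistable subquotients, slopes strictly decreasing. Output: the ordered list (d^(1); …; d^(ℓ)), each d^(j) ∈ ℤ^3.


Barcode: M ≅ I[1,2]^3, I[1,3]. HN layers by μ_θ (2 steps, strictly decreasing):
  μ^(1)=7/2; μ^(2)=-7

((3, 3, 0); (1, 1, 1))


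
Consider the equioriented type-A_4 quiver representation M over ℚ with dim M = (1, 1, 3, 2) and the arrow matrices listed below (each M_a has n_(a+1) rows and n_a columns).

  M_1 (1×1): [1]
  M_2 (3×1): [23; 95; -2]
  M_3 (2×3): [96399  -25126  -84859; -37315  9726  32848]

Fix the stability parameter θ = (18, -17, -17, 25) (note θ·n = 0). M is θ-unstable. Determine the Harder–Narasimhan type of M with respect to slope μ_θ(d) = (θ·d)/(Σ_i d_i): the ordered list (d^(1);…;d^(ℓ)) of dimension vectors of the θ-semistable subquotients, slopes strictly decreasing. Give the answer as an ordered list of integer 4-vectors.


Via rank(M_{q-1}∘⋯∘M_p): M ≅ I[1,4], I[3,3], I[3,4].
μ_θ-semistable layers: μ^(1)=25; μ^(2)=-16/3; μ^(3)=-17

((0, 0, 0, 2); (1, 1, 1, 0); (0, 0, 2, 0))
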